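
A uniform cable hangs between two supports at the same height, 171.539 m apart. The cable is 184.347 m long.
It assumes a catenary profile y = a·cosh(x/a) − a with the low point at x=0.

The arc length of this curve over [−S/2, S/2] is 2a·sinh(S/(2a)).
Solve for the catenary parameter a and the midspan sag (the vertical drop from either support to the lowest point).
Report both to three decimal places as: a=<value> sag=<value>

a=129.555 sag=29.443

seed: a₀ = √(S³/(24(L−S))) = √(171.539³/(24·12.808)) = 128.143928
iter 1: u=0.669322  f(a)=+2.900e-01  f'(a)=-2.090e-01  a ← 128.143928 − (+2.900e-01/-2.090e-01) = 129.531358
iter 2: u=0.662152  f(a)=+4.777e-03  f'(a)=-2.022e-01  a ← 129.531358 − (+4.777e-03/-2.022e-01) = 129.554985
iter 3: u=0.662032  f(a)=+1.344e-06  f'(a)=-2.021e-01  a ← 129.554985 − (+1.344e-06/-2.021e-01) = 129.554992
iter 4: u=0.662032  f(a)=+8.527e-14  f'(a)=-2.021e-01  a ← 129.554992 − (+8.527e-14/-2.021e-01) = 129.554992
converged: |Δa| < 1e-12 after 4 iterations
sag = a·(cosh(S/(2a)) − 1) = 129.554992·(cosh(0.662032) − 1) = 29.443279
T_max/T_min = cosh(S/(2a)) = 1.227265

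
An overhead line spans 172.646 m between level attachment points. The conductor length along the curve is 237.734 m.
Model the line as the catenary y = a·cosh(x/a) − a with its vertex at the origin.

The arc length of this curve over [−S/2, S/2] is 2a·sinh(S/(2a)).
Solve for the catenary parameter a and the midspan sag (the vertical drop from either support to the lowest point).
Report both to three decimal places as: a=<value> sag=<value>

seed: a₀ = √(S³/(24(L−S))) = √(172.646³/(24·65.088)) = 57.395613
iter 1: u=1.504000  f(a)=+7.771e+00  f'(a)=-2.824e+00  a ← 57.395613 − (+7.771e+00/-2.824e+00) = 60.146971
iter 2: u=1.435201  f(a)=+5.937e-01  f'(a)=-2.408e+00  a ← 60.146971 − (+5.937e-01/-2.408e+00) = 60.393543
iter 3: u=1.429342  f(a)=+4.099e-03  f'(a)=-2.375e+00  a ← 60.393543 − (+4.099e-03/-2.375e+00) = 60.395269
iter 4: u=1.429301  f(a)=+1.984e-07  f'(a)=-2.374e+00  a ← 60.395269 − (+1.984e-07/-2.374e+00) = 60.395269
iter 5: u=1.429301  f(a)=-2.842e-14  f'(a)=-2.374e+00  a ← 60.395269 − (-2.842e-14/-2.374e+00) = 60.395269
converged: |Δa| < 1e-12 after 5 iterations
sag = a·(cosh(S/(2a)) − 1) = 60.395269·(cosh(1.429301) − 1) = 72.934968
T_max/T_min = cosh(S/(2a)) = 2.207627

a=60.395 sag=72.935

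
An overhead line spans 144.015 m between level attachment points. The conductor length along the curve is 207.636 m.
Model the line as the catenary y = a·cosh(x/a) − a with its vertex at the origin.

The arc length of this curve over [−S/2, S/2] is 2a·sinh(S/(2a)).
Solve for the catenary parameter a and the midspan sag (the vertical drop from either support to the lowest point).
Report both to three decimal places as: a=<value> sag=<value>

a=46.905 sag=67.017

seed: a₀ = √(S³/(24(L−S))) = √(144.015³/(24·63.621)) = 44.228858
iter 1: u=1.628066  f(a)=+8.984e+00  f'(a)=-3.715e+00  a ← 44.228858 − (+8.984e+00/-3.715e+00) = 46.646941
iter 2: u=1.543670  f(a)=+7.894e-01  f'(a)=-3.089e+00  a ← 46.646941 − (+7.894e-01/-3.089e+00) = 46.902515
iter 3: u=1.535259  f(a)=+7.391e-03  f'(a)=-3.031e+00  a ← 46.902515 − (+7.391e-03/-3.031e+00) = 46.904954
iter 4: u=1.535179  f(a)=+6.614e-07  f'(a)=-3.031e+00  a ← 46.904954 − (+6.614e-07/-3.031e+00) = 46.904954
iter 5: u=1.535179  f(a)=-2.842e-14  f'(a)=-3.031e+00  a ← 46.904954 − (-2.842e-14/-3.031e+00) = 46.904954
converged: |Δa| < 1e-12 after 5 iterations
sag = a·(cosh(S/(2a)) − 1) = 46.904954·(cosh(1.535179) − 1) = 67.017177
T_max/T_min = cosh(S/(2a)) = 2.428787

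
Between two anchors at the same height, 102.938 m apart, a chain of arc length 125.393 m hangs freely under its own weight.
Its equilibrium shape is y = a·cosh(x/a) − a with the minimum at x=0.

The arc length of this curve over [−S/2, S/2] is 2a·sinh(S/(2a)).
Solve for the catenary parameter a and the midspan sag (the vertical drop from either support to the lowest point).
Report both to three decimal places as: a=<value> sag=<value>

a=46.392 sag=31.602

seed: a₀ = √(S³/(24(L−S))) = √(102.938³/(24·22.455)) = 44.988492
iter 1: u=1.144048  f(a)=+1.516e+00  f'(a)=-1.135e+00  a ← 44.988492 − (+1.516e+00/-1.135e+00) = 46.324102
iter 2: u=1.111063  f(a)=+7.014e-02  f'(a)=-1.032e+00  a ← 46.324102 − (+7.014e-02/-1.032e+00) = 46.392042
iter 3: u=1.109436  f(a)=+1.662e-04  f'(a)=-1.027e+00  a ← 46.392042 − (+1.662e-04/-1.027e+00) = 46.392204
iter 4: u=1.109432  f(a)=+9.383e-10  f'(a)=-1.027e+00  a ← 46.392204 − (+9.383e-10/-1.027e+00) = 46.392204
iter 5: u=1.109432  f(a)=-1.421e-14  f'(a)=-1.027e+00  a ← 46.392204 − (-1.421e-14/-1.027e+00) = 46.392204
converged: |Δa| < 1e-12 after 5 iterations
sag = a·(cosh(S/(2a)) − 1) = 46.392204·(cosh(1.109432) − 1) = 31.601948
T_max/T_min = cosh(S/(2a)) = 1.681191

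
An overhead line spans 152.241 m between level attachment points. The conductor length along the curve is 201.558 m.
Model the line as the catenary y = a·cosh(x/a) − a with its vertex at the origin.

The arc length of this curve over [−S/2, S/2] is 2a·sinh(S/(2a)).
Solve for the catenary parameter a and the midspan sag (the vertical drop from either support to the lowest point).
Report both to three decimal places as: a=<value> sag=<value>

a=57.077 sag=58.743

seed: a₀ = √(S³/(24(L−S))) = √(152.241³/(24·49.317)) = 54.600107
iter 1: u=1.394146  f(a)=+5.021e+00  f'(a)=-2.183e+00  a ← 54.600107 − (+5.021e+00/-2.183e+00) = 56.900121
iter 2: u=1.337792  f(a)=+3.347e-01  f'(a)=-1.901e+00  a ← 56.900121 − (+3.347e-01/-1.901e+00) = 57.076198
iter 3: u=1.333665  f(a)=+1.722e-03  f'(a)=-1.881e+00  a ← 57.076198 − (+1.722e-03/-1.881e+00) = 57.077113
iter 4: u=1.333643  f(a)=+4.610e-08  f'(a)=-1.881e+00  a ← 57.077113 − (+4.610e-08/-1.881e+00) = 57.077113
iter 5: u=1.333643  f(a)=+0.000e+00  f'(a)=-1.881e+00  a ← 57.077113 − (+0.000e+00/-1.881e+00) = 57.077113
converged: |Δa| < 1e-12 after 5 iterations
sag = a·(cosh(S/(2a)) − 1) = 57.077113·(cosh(1.333643) − 1) = 58.742590
T_max/T_min = cosh(S/(2a)) = 2.029179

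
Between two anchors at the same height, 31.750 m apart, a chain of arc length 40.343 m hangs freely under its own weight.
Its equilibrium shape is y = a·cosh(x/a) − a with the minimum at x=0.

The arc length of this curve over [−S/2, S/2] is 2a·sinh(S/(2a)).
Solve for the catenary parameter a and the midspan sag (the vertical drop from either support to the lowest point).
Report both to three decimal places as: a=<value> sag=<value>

seed: a₀ = √(S³/(24(L−S))) = √(31.750³/(24·8.593)) = 12.457691
iter 1: u=1.274313  f(a)=+7.253e-01  f'(a)=-1.617e+00  a ← 12.457691 − (+7.253e-01/-1.617e+00) = 12.906243
iter 2: u=1.230025  f(a)=+4.101e-02  f'(a)=-1.439e+00  a ← 12.906243 − (+4.101e-02/-1.439e+00) = 12.934748
iter 3: u=1.227314  f(a)=+1.485e-04  f'(a)=-1.428e+00  a ← 12.934748 − (+1.485e-04/-1.428e+00) = 12.934852
iter 4: u=1.227304  f(a)=+1.964e-09  f'(a)=-1.428e+00  a ← 12.934852 − (+1.964e-09/-1.428e+00) = 12.934852
iter 5: u=1.227304  f(a)=-7.105e-15  f'(a)=-1.428e+00  a ← 12.934852 − (-7.105e-15/-1.428e+00) = 12.934852
converged: |Δa| < 1e-12 after 5 iterations
sag = a·(cosh(S/(2a)) − 1) = 12.934852·(cosh(1.227304) − 1) = 11.027615
T_max/T_min = cosh(S/(2a)) = 1.852550

a=12.935 sag=11.028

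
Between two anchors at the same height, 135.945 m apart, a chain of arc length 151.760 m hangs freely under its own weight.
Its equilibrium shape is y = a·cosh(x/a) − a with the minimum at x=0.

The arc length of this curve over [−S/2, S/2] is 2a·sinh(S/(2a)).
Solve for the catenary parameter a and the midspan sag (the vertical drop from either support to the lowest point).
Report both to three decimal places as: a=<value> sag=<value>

seed: a₀ = √(S³/(24(L−S))) = √(135.945³/(24·15.815)) = 81.358820
iter 1: u=0.835466  f(a)=+5.612e-01  f'(a)=-4.166e-01  a ← 81.358820 − (+5.612e-01/-4.166e-01) = 82.705956
iter 2: u=0.821857  f(a)=+1.424e-02  f'(a)=-3.957e-01  a ← 82.705956 − (+1.424e-02/-3.957e-01) = 82.741950
iter 3: u=0.821500  f(a)=+9.702e-06  f'(a)=-3.952e-01  a ← 82.741950 − (+9.702e-06/-3.952e-01) = 82.741975
iter 4: u=0.821500  f(a)=+4.491e-12  f'(a)=-3.952e-01  a ← 82.741975 − (+4.491e-12/-3.952e-01) = 82.741975
converged: |Δa| < 1e-12 after 4 iterations
sag = a·(cosh(S/(2a)) − 1) = 82.741975·(cosh(0.821500) − 1) = 29.525602
T_max/T_min = cosh(S/(2a)) = 1.356839

a=82.742 sag=29.526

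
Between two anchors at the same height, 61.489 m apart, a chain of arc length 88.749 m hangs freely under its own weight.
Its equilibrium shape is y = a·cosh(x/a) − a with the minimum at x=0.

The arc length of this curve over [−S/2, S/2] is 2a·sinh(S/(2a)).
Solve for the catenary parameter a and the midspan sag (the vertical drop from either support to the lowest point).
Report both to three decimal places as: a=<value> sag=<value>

seed: a₀ = √(S³/(24(L−S))) = √(61.489³/(24·27.260)) = 18.850705
iter 1: u=1.630947  f(a)=+3.864e+00  f'(a)=-3.738e+00  a ← 18.850705 − (+3.864e+00/-3.738e+00) = 19.884291
iter 2: u=1.546170  f(a)=+3.406e-01  f'(a)=-3.106e+00  a ← 19.884291 − (+3.406e-01/-3.106e+00) = 19.993937
iter 3: u=1.537691  f(a)=+3.210e-03  f'(a)=-3.048e+00  a ← 19.993937 − (+3.210e-03/-3.048e+00) = 19.994991
iter 4: u=1.537610  f(a)=+2.912e-07  f'(a)=-3.047e+00  a ← 19.994991 − (+2.912e-07/-3.047e+00) = 19.994991
iter 5: u=1.537610  f(a)=+0.000e+00  f'(a)=-3.047e+00  a ← 19.994991 − (+0.000e+00/-3.047e+00) = 19.994991
converged: |Δa| < 1e-12 after 5 iterations
sag = a·(cosh(S/(2a)) − 1) = 19.994991·(cosh(1.537610) − 1) = 28.676314
T_max/T_min = cosh(S/(2a)) = 2.434175

a=19.995 sag=28.676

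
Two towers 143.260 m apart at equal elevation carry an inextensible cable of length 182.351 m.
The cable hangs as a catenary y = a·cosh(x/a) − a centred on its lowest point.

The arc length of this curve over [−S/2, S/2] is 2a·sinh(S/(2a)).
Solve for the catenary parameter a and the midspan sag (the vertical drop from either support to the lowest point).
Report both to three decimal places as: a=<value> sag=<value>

seed: a₀ = √(S³/(24(L−S))) = √(143.260³/(24·39.091)) = 55.981355
iter 1: u=1.279533  f(a)=+3.328e+00  f'(a)=-1.639e+00  a ← 55.981355 − (+3.328e+00/-1.639e+00) = 58.011626
iter 2: u=1.234752  f(a)=+1.896e-01  f'(a)=-1.457e+00  a ← 58.011626 − (+1.896e-01/-1.457e+00) = 58.141745
iter 3: u=1.231989  f(a)=+6.977e-04  f'(a)=-1.446e+00  a ← 58.141745 − (+6.977e-04/-1.446e+00) = 58.142227
iter 4: u=1.231979  f(a)=+9.527e-09  f'(a)=-1.446e+00  a ← 58.142227 − (+9.527e-09/-1.446e+00) = 58.142227
iter 5: u=1.231979  f(a)=-2.842e-14  f'(a)=-1.446e+00  a ← 58.142227 − (-2.842e-14/-1.446e+00) = 58.142227
converged: |Δa| < 1e-12 after 5 iterations
sag = a·(cosh(S/(2a)) − 1) = 58.142227·(cosh(1.231979) − 1) = 49.994216
T_max/T_min = cosh(S/(2a)) = 1.859861

a=58.142 sag=49.994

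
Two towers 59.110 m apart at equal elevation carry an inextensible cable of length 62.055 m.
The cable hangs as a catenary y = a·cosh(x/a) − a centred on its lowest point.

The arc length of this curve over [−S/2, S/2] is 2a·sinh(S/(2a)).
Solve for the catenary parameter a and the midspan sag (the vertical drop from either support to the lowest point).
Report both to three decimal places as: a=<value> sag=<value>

a=54.455 sag=8.219

seed: a₀ = √(S³/(24(L−S))) = √(59.110³/(24·2.945)) = 54.055908
iter 1: u=0.546749  f(a)=+4.433e-02  f'(a)=-1.123e-01  a ← 54.055908 − (+4.433e-02/-1.123e-01) = 54.450842
iter 2: u=0.542783  f(a)=+4.905e-04  f'(a)=-1.098e-01  a ← 54.450842 − (+4.905e-04/-1.098e-01) = 54.455310
iter 3: u=0.542739  f(a)=+6.155e-08  f'(a)=-1.098e-01  a ← 54.455310 − (+6.155e-08/-1.098e-01) = 54.455311
iter 4: u=0.542739  f(a)=+0.000e+00  f'(a)=-1.098e-01  a ← 54.455311 − (+0.000e+00/-1.098e-01) = 54.455311
converged: |Δa| < 1e-12 after 4 iterations
sag = a·(cosh(S/(2a)) − 1) = 54.455311·(cosh(0.542739) − 1) = 8.219139
T_max/T_min = cosh(S/(2a)) = 1.150934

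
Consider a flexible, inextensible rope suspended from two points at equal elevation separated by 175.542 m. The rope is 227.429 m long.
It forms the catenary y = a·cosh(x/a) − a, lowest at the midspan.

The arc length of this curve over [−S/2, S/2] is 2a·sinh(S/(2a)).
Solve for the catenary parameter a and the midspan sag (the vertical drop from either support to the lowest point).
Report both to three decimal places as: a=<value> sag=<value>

seed: a₀ = √(S³/(24(L−S))) = √(175.542³/(24·51.887)) = 65.907777
iter 1: u=1.331724  f(a)=+4.800e+00  f'(a)=-1.872e+00  a ← 65.907777 − (+4.800e+00/-1.872e+00) = 68.471912
iter 2: u=1.281854  f(a)=+2.943e-01  f'(a)=-1.649e+00  a ← 68.471912 − (+2.943e-01/-1.649e+00) = 68.650424
iter 3: u=1.278521  f(a)=+1.267e-03  f'(a)=-1.635e+00  a ← 68.650424 − (+1.267e-03/-1.635e+00) = 68.651199
iter 4: u=1.278506  f(a)=+2.368e-08  f'(a)=-1.635e+00  a ← 68.651199 − (+2.368e-08/-1.635e+00) = 68.651199
iter 5: u=1.278506  f(a)=-2.842e-14  f'(a)=-1.635e+00  a ← 68.651199 − (-2.842e-14/-1.635e+00) = 68.651199
converged: |Δa| < 1e-12 after 5 iterations
sag = a·(cosh(S/(2a)) − 1) = 68.651199·(cosh(1.278506) − 1) = 64.179425
T_max/T_min = cosh(S/(2a)) = 1.934862

a=68.651 sag=64.179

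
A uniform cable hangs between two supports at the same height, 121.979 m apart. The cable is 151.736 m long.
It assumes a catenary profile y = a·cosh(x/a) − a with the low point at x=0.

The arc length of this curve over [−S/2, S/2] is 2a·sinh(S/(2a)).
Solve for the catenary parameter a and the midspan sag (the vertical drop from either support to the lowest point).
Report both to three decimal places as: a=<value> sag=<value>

seed: a₀ = √(S³/(24(L−S))) = √(121.979³/(24·29.757)) = 50.411243
iter 1: u=1.209839  f(a)=+2.255e+00  f'(a)=-1.363e+00  a ← 50.411243 − (+2.255e+00/-1.363e+00) = 52.066281
iter 2: u=1.171382  f(a)=+1.158e-01  f'(a)=-1.226e+00  a ← 52.066281 − (+1.158e-01/-1.226e+00) = 52.160758
iter 3: u=1.169260  f(a)=+3.421e-04  f'(a)=-1.219e+00  a ← 52.160758 − (+3.421e-04/-1.219e+00) = 52.161039
iter 4: u=1.169254  f(a)=+3.004e-09  f'(a)=-1.219e+00  a ← 52.161039 − (+3.004e-09/-1.219e+00) = 52.161039
iter 5: u=1.169254  f(a)=+2.842e-14  f'(a)=-1.219e+00  a ← 52.161039 − (+2.842e-14/-1.219e+00) = 52.161039
converged: |Δa| < 1e-12 after 5 iterations
sag = a·(cosh(S/(2a)) − 1) = 52.161039·(cosh(1.169254) − 1) = 39.908106
T_max/T_min = cosh(S/(2a)) = 1.765094

a=52.161 sag=39.908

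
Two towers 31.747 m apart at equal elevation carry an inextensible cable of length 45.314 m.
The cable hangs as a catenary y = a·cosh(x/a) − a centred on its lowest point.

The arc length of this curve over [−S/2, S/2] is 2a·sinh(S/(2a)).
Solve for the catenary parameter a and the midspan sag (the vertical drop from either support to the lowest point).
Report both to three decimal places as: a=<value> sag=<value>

seed: a₀ = √(S³/(24(L−S))) = √(31.747³/(24·13.567)) = 9.913032
iter 1: u=1.601276  f(a)=+1.849e+00  f'(a)=-3.506e+00  a ← 9.913032 − (+1.849e+00/-3.506e+00) = 10.440460
iter 2: u=1.520383  f(a)=+1.579e-01  f'(a)=-2.931e+00  a ← 10.440460 − (+1.579e-01/-2.931e+00) = 10.494312
iter 3: u=1.512581  f(a)=+1.387e-03  f'(a)=-2.880e+00  a ← 10.494312 − (+1.387e-03/-2.880e+00) = 10.494793
iter 4: u=1.512512  f(a)=+1.092e-07  f'(a)=-2.879e+00  a ← 10.494793 − (+1.092e-07/-2.879e+00) = 10.494793
iter 5: u=1.512512  f(a)=-7.105e-15  f'(a)=-2.879e+00  a ← 10.494793 − (-7.105e-15/-2.879e+00) = 10.494793
converged: |Δa| < 1e-12 after 5 iterations
sag = a·(cosh(S/(2a)) − 1) = 10.494793·(cosh(1.512512) − 1) = 14.474795
T_max/T_min = cosh(S/(2a)) = 2.379236

a=10.495 sag=14.475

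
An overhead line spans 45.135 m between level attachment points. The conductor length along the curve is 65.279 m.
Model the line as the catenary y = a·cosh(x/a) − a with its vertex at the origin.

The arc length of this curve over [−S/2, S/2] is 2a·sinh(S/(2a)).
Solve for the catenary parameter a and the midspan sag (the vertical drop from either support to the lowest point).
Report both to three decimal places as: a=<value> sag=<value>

seed: a₀ = √(S³/(24(L−S))) = √(45.135³/(24·20.144)) = 13.790871
iter 1: u=1.636409  f(a)=+2.876e+00  f'(a)=-3.782e+00  a ← 13.790871 − (+2.876e+00/-3.782e+00) = 14.551160
iter 2: u=1.550907  f(a)=+2.549e-01  f'(a)=-3.139e+00  a ← 14.551160 − (+2.549e-01/-3.139e+00) = 14.632378
iter 3: u=1.542299  f(a)=+2.434e-03  f'(a)=-3.079e+00  a ← 14.632378 − (+2.434e-03/-3.079e+00) = 14.633168
iter 4: u=1.542216  f(a)=+2.266e-07  f'(a)=-3.079e+00  a ← 14.633168 − (+2.266e-07/-3.079e+00) = 14.633168
iter 5: u=1.542216  f(a)=+0.000e+00  f'(a)=-3.079e+00  a ← 14.633168 − (+0.000e+00/-3.079e+00) = 14.633168
converged: |Δa| < 1e-12 after 5 iterations
sag = a·(cosh(S/(2a)) − 1) = 14.633168·(cosh(1.542216) − 1) = 21.136464
T_max/T_min = cosh(S/(2a)) = 2.444422

a=14.633 sag=21.136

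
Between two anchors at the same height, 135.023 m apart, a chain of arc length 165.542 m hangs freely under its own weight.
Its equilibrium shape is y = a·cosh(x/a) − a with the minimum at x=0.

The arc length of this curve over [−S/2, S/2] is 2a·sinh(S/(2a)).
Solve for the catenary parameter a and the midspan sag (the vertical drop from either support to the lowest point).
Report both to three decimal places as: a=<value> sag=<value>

seed: a₀ = √(S³/(24(L−S))) = √(135.023³/(24·30.519)) = 57.972344
iter 1: u=1.164547  f(a)=+2.138e+00  f'(a)=-1.203e+00  a ← 57.972344 − (+2.138e+00/-1.203e+00) = 59.749538
iter 2: u=1.129908  f(a)=+1.022e-01  f'(a)=-1.090e+00  a ← 59.749538 − (+1.022e-01/-1.090e+00) = 59.843310
iter 3: u=1.128138  f(a)=+2.598e-04  f'(a)=-1.085e+00  a ← 59.843310 − (+2.598e-04/-1.085e+00) = 59.843550
iter 4: u=1.128133  f(a)=+1.688e-09  f'(a)=-1.085e+00  a ← 59.843550 − (+1.688e-09/-1.085e+00) = 59.843550
iter 5: u=1.128133  f(a)=+0.000e+00  f'(a)=-1.085e+00  a ← 59.843550 − (+0.000e+00/-1.085e+00) = 59.843550
converged: |Δa| < 1e-12 after 5 iterations
sag = a·(cosh(S/(2a)) − 1) = 59.843550·(cosh(1.128133) − 1) = 42.295027
T_max/T_min = cosh(S/(2a)) = 1.706760

a=59.844 sag=42.295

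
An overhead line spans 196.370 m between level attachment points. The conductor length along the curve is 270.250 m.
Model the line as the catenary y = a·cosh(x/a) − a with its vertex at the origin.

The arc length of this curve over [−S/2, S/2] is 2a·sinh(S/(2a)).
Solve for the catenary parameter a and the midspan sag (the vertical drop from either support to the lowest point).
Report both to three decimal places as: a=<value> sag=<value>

a=68.759 sag=82.854

seed: a₀ = √(S³/(24(L−S))) = √(196.370³/(24·73.880)) = 65.349707
iter 1: u=1.502455  f(a)=+8.801e+00  f'(a)=-2.814e+00  a ← 65.349707 − (+8.801e+00/-2.814e+00) = 68.476944
iter 2: u=1.433840  f(a)=+6.712e-01  f'(a)=-2.400e+00  a ← 68.476944 − (+6.712e-01/-2.400e+00) = 68.756604
iter 3: u=1.428008  f(a)=+4.616e-03  f'(a)=-2.367e+00  a ← 68.756604 − (+4.616e-03/-2.367e+00) = 68.758554
iter 4: u=1.427968  f(a)=+2.216e-07  f'(a)=-2.367e+00  a ← 68.758554 − (+2.216e-07/-2.367e+00) = 68.758554
iter 5: u=1.427968  f(a)=+5.684e-14  f'(a)=-2.367e+00  a ← 68.758554 − (+5.684e-14/-2.367e+00) = 68.758554
converged: |Δa| < 1e-12 after 5 iterations
sag = a·(cosh(S/(2a)) − 1) = 68.758554·(cosh(1.427968) − 1) = 82.854455
T_max/T_min = cosh(S/(2a)) = 2.205006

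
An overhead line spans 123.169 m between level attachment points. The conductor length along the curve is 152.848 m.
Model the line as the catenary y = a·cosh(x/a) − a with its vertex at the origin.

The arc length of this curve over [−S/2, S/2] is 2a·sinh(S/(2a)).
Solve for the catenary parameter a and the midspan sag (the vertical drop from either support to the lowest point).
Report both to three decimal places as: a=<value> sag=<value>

seed: a₀ = √(S³/(24(L−S))) = √(123.169³/(24·29.679)) = 51.217912
iter 1: u=1.202402  f(a)=+2.221e+00  f'(a)=-1.335e+00  a ← 51.217912 − (+2.221e+00/-1.335e+00) = 52.880973
iter 2: u=1.164587  f(a)=+1.128e-01  f'(a)=-1.203e+00  a ← 52.880973 − (+1.128e-01/-1.203e+00) = 52.974708
iter 3: u=1.162526  f(a)=+3.251e-04  f'(a)=-1.196e+00  a ← 52.974708 − (+3.251e-04/-1.196e+00) = 52.974980
iter 4: u=1.162521  f(a)=+2.719e-09  f'(a)=-1.196e+00  a ← 52.974980 − (+2.719e-09/-1.196e+00) = 52.974980
iter 5: u=1.162521  f(a)=+2.842e-14  f'(a)=-1.196e+00  a ← 52.974980 − (+2.842e-14/-1.196e+00) = 52.974980
converged: |Δa| < 1e-12 after 5 iterations
sag = a·(cosh(S/(2a)) − 1) = 52.974980·(cosh(1.162521) − 1) = 40.014139
T_max/T_min = cosh(S/(2a)) = 1.755340

a=52.975 sag=40.014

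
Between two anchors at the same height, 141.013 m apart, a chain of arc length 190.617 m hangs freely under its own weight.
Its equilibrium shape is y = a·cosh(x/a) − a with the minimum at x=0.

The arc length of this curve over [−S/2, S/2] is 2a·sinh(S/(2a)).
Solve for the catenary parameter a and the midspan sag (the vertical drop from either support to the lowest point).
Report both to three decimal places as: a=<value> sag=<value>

a=50.910 sag=57.144

seed: a₀ = √(S³/(24(L−S))) = √(141.013³/(24·49.604)) = 48.531617
iter 1: u=1.452795  f(a)=+5.506e+00  f'(a)=-2.509e+00  a ← 48.531617 − (+5.506e+00/-2.509e+00) = 50.725574
iter 2: u=1.389960  f(a)=+3.954e-01  f'(a)=-2.161e+00  a ← 50.725574 − (+3.954e-01/-2.161e+00) = 50.908535
iter 3: u=1.384964  f(a)=+2.387e-03  f'(a)=-2.135e+00  a ← 50.908535 − (+2.387e-03/-2.135e+00) = 50.909653
iter 4: u=1.384934  f(a)=+8.821e-08  f'(a)=-2.135e+00  a ← 50.909653 − (+8.821e-08/-2.135e+00) = 50.909653
iter 5: u=1.384934  f(a)=+2.842e-14  f'(a)=-2.135e+00  a ← 50.909653 − (+2.842e-14/-2.135e+00) = 50.909653
converged: |Δa| < 1e-12 after 5 iterations
sag = a·(cosh(S/(2a)) − 1) = 50.909653·(cosh(1.384934) − 1) = 57.143588
T_max/T_min = cosh(S/(2a)) = 2.122451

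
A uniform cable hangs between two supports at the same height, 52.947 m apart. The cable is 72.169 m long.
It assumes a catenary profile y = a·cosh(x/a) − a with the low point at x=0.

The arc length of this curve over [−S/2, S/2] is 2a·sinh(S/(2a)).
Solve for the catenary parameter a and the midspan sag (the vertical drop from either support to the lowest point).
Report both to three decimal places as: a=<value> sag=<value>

seed: a₀ = √(S³/(24(L−S))) = √(52.947³/(24·19.222)) = 17.937302
iter 1: u=1.475891  f(a)=+2.205e+00  f'(a)=-2.648e+00  a ← 17.937302 − (+2.205e+00/-2.648e+00) = 18.770201
iter 2: u=1.410400  f(a)=+1.629e-01  f'(a)=-2.270e+00  a ← 18.770201 − (+1.629e-01/-2.270e+00) = 18.841973
iter 3: u=1.405028  f(a)=+1.046e-03  f'(a)=-2.241e+00  a ← 18.841973 − (+1.046e-03/-2.241e+00) = 18.842440
iter 4: u=1.404993  f(a)=+4.370e-08  f'(a)=-2.241e+00  a ← 18.842440 − (+4.370e-08/-2.241e+00) = 18.842440
iter 5: u=1.404993  f(a)=+0.000e+00  f'(a)=-2.241e+00  a ← 18.842440 − (+0.000e+00/-2.241e+00) = 18.842440
converged: |Δa| < 1e-12 after 5 iterations
sag = a·(cosh(S/(2a)) − 1) = 18.842440·(cosh(1.404993) − 1) = 21.865405
T_max/T_min = cosh(S/(2a)) = 2.160434

a=18.842 sag=21.865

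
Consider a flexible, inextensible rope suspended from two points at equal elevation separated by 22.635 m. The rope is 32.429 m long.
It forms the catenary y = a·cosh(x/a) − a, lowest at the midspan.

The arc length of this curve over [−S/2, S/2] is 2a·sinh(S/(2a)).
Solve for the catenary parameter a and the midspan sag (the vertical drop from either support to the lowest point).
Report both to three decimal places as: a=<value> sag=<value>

seed: a₀ = √(S³/(24(L−S))) = √(22.635³/(24·9.794)) = 7.024009
iter 1: u=1.611259  f(a)=+1.353e+00  f'(a)=-3.583e+00  a ← 7.024009 − (+1.353e+00/-3.583e+00) = 7.401559
iter 2: u=1.529070  f(a)=+1.167e-01  f'(a)=-2.989e+00  a ← 7.401559 − (+1.167e-01/-2.989e+00) = 7.440610
iter 3: u=1.521045  f(a)=+1.050e-03  f'(a)=-2.936e+00  a ← 7.440610 − (+1.050e-03/-2.936e+00) = 7.440968
iter 4: u=1.520971  f(a)=+8.676e-08  f'(a)=-2.935e+00  a ← 7.440968 − (+8.676e-08/-2.935e+00) = 7.440968
iter 5: u=1.520971  f(a)=+7.105e-15  f'(a)=-2.935e+00  a ← 7.440968 − (+7.105e-15/-2.935e+00) = 7.440968
converged: |Δa| < 1e-12 after 5 iterations
sag = a·(cosh(S/(2a)) − 1) = 7.440968·(cosh(1.520971) − 1) = 10.399380
T_max/T_min = cosh(S/(2a)) = 2.397584

a=7.441 sag=10.399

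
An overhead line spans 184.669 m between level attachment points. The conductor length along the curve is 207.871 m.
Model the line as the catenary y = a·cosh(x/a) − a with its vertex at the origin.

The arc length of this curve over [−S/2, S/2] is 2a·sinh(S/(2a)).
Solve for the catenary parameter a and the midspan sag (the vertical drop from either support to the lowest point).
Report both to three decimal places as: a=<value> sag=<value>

a=108.295 sag=41.806

seed: a₀ = √(S³/(24(L−S))) = √(184.669³/(24·23.202)) = 106.346368
iter 1: u=0.868243  f(a)=+8.904e-01  f'(a)=-4.701e-01  a ← 106.346368 − (+8.904e-01/-4.701e-01) = 108.240272
iter 2: u=0.853051  f(a)=+2.434e-02  f'(a)=-4.447e-01  a ← 108.240272 − (+2.434e-02/-4.447e-01) = 108.295004
iter 3: u=0.852620  f(a)=+1.933e-05  f'(a)=-4.440e-01  a ← 108.295004 − (+1.933e-05/-4.440e-01) = 108.295048
iter 4: u=0.852620  f(a)=+1.222e-11  f'(a)=-4.440e-01  a ← 108.295048 − (+1.222e-11/-4.440e-01) = 108.295048
converged: |Δa| < 1e-12 after 4 iterations
sag = a·(cosh(S/(2a)) − 1) = 108.295048·(cosh(0.852620) − 1) = 41.806270
T_max/T_min = cosh(S/(2a)) = 1.386040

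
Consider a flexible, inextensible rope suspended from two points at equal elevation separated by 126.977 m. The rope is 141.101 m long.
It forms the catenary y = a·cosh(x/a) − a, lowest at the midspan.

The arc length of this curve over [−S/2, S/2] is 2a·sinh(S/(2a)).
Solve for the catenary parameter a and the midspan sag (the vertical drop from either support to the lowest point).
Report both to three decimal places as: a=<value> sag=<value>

seed: a₀ = √(S³/(24(L−S))) = √(126.977³/(24·14.124)) = 77.714690
iter 1: u=0.816943  f(a)=+4.789e-01  f'(a)=-3.883e-01  a ← 77.714690 − (+4.789e-01/-3.883e-01) = 78.947862
iter 2: u=0.804183  f(a)=+1.164e-02  f'(a)=-3.697e-01  a ← 78.947862 − (+1.164e-02/-3.697e-01) = 78.979340
iter 3: u=0.803862  f(a)=+7.250e-06  f'(a)=-3.692e-01  a ← 78.979340 − (+7.250e-06/-3.692e-01) = 78.979359
iter 4: u=0.803862  f(a)=+2.814e-12  f'(a)=-3.692e-01  a ← 78.979359 − (+2.814e-12/-3.692e-01) = 78.979359
converged: |Δa| < 1e-12 after 4 iterations
sag = a·(cosh(S/(2a)) − 1) = 78.979359·(cosh(0.803862) − 1) = 26.922068
T_max/T_min = cosh(S/(2a)) = 1.340875

a=78.979 sag=26.922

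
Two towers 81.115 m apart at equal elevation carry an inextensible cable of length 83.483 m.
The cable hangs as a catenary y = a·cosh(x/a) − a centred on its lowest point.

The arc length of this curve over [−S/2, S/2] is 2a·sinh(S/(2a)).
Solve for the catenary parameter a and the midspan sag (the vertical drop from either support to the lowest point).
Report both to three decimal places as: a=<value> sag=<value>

seed: a₀ = √(S³/(24(L−S))) = √(81.115³/(24·2.368)) = 96.907031
iter 1: u=0.418520  f(a)=+2.083e-02  f'(a)=-4.973e-02  a ← 96.907031 − (+2.083e-02/-4.973e-02) = 97.325777
iter 2: u=0.416719  f(a)=+1.358e-04  f'(a)=-4.909e-02  a ← 97.325777 − (+1.358e-04/-4.909e-02) = 97.328543
iter 3: u=0.416707  f(a)=+5.853e-09  f'(a)=-4.908e-02  a ← 97.328543 − (+5.853e-09/-4.908e-02) = 97.328543
iter 4: u=0.416707  f(a)=+0.000e+00  f'(a)=-4.908e-02  a ← 97.328543 − (+0.000e+00/-4.908e-02) = 97.328543
converged: |Δa| < 1e-12 after 4 iterations
sag = a·(cosh(S/(2a)) − 1) = 97.328543·(cosh(0.416707) − 1) = 8.573289
T_max/T_min = cosh(S/(2a)) = 1.088086

a=97.329 sag=8.573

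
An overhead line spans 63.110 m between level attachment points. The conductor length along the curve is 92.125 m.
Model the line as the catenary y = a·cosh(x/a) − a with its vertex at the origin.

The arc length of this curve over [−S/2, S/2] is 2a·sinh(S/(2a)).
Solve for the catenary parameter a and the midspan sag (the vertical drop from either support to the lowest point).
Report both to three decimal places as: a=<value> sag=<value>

seed: a₀ = √(S³/(24(L−S))) = √(63.110³/(24·29.015)) = 18.998983
iter 1: u=1.660878  f(a)=+4.275e+00  f'(a)=-3.984e+00  a ← 18.998983 − (+4.275e+00/-3.984e+00) = 20.071964
iter 2: u=1.572093  f(a)=+3.889e-01  f'(a)=-3.290e+00  a ← 20.071964 − (+3.889e-01/-3.290e+00) = 20.190184
iter 3: u=1.562888  f(a)=+3.929e-03  f'(a)=-3.223e+00  a ← 20.190184 − (+3.929e-03/-3.223e+00) = 20.191403
iter 4: u=1.562794  f(a)=+4.101e-07  f'(a)=-3.223e+00  a ← 20.191403 − (+4.101e-07/-3.223e+00) = 20.191403
iter 5: u=1.562794  f(a)=-1.421e-14  f'(a)=-3.223e+00  a ← 20.191403 − (-1.421e-14/-3.223e+00) = 20.191403
converged: |Δa| < 1e-12 after 5 iterations
sag = a·(cosh(S/(2a)) − 1) = 20.191403·(cosh(1.562794) − 1) = 30.102202
T_max/T_min = cosh(S/(2a)) = 2.490843

a=20.191 sag=30.102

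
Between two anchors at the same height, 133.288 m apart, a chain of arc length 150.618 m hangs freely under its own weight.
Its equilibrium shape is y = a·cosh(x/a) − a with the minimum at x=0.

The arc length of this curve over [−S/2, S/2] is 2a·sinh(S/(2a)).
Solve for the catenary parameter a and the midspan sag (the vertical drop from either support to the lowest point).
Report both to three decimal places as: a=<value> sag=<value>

a=76.883 sag=30.739

seed: a₀ = √(S³/(24(L−S))) = √(133.288³/(24·17.330)) = 75.453897
iter 1: u=0.883241  f(a)=+6.887e-01  f'(a)=-4.962e-01  a ← 75.453897 − (+6.887e-01/-4.962e-01) = 76.841766
iter 2: u=0.867289  f(a)=+1.946e-02  f'(a)=-4.685e-01  a ← 76.841766 − (+1.946e-02/-4.685e-01) = 76.883302
iter 3: u=0.866820  f(a)=+1.654e-05  f'(a)=-4.677e-01  a ← 76.883302 − (+1.654e-05/-4.677e-01) = 76.883337
iter 4: u=0.866820  f(a)=+1.194e-11  f'(a)=-4.677e-01  a ← 76.883337 − (+1.194e-11/-4.677e-01) = 76.883337
converged: |Δa| < 1e-12 after 4 iterations
sag = a·(cosh(S/(2a)) − 1) = 76.883337·(cosh(0.866820) − 1) = 30.738654
T_max/T_min = cosh(S/(2a)) = 1.399809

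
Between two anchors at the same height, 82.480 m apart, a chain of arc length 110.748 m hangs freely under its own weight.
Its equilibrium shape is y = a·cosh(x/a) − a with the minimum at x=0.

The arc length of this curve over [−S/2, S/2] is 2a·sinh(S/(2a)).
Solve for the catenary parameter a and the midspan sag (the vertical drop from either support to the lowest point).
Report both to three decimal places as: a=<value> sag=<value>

a=30.134 sag=32.908

seed: a₀ = √(S³/(24(L−S))) = √(82.480³/(24·28.268)) = 28.758737
iter 1: u=1.433999  f(a)=+3.053e+00  f'(a)=-2.401e+00  a ← 28.758737 − (+3.053e+00/-2.401e+00) = 30.030262
iter 2: u=1.373281  f(a)=+2.141e-01  f'(a)=-2.075e+00  a ← 30.030262 − (+2.141e-01/-2.075e+00) = 30.133468
iter 3: u=1.368578  f(a)=+1.229e-03  f'(a)=-2.051e+00  a ← 30.133468 − (+1.229e-03/-2.051e+00) = 30.134067
iter 4: u=1.368551  f(a)=+4.103e-08  f'(a)=-2.051e+00  a ← 30.134067 − (+4.103e-08/-2.051e+00) = 30.134067
iter 5: u=1.368551  f(a)=+0.000e+00  f'(a)=-2.051e+00  a ← 30.134067 − (+0.000e+00/-2.051e+00) = 30.134067
converged: |Δa| < 1e-12 after 5 iterations
sag = a·(cosh(S/(2a)) − 1) = 30.134067·(cosh(1.368551) − 1) = 32.908314
T_max/T_min = cosh(S/(2a)) = 2.092063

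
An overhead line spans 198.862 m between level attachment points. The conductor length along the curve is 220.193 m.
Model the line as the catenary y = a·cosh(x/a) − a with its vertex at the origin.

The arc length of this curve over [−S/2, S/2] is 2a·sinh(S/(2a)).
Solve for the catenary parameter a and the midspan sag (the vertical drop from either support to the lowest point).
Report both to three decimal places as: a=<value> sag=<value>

seed: a₀ = √(S³/(24(L−S))) = √(198.862³/(24·21.331)) = 123.941422
iter 1: u=0.802242  f(a)=+6.970e-01  f'(a)=-3.669e-01  a ← 123.941422 − (+6.970e-01/-3.669e-01) = 125.841327
iter 2: u=0.790130  f(a)=+1.635e-02  f'(a)=-3.498e-01  a ← 125.841327 − (+1.635e-02/-3.498e-01) = 125.888065
iter 3: u=0.789837  f(a)=+9.477e-06  f'(a)=-3.494e-01  a ← 125.888065 − (+9.477e-06/-3.494e-01) = 125.888092
iter 4: u=0.789836  f(a)=+3.183e-12  f'(a)=-3.494e-01  a ← 125.888092 − (+3.183e-12/-3.494e-01) = 125.888092
converged: |Δa| < 1e-12 after 4 iterations
sag = a·(cosh(S/(2a)) − 1) = 125.888092·(cosh(0.789836) − 1) = 41.351410
T_max/T_min = cosh(S/(2a)) = 1.328478

a=125.888 sag=41.351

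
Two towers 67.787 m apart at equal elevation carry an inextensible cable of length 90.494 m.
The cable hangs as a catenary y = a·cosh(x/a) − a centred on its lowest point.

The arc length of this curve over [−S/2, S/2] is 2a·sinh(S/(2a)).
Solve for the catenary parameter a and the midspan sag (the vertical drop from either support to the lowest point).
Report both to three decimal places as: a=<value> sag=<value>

a=25.027 sag=26.680

seed: a₀ = √(S³/(24(L−S))) = √(67.787³/(24·22.707)) = 23.907498
iter 1: u=1.417693  f(a)=+2.394e+00  f'(a)=-2.310e+00  a ← 23.907498 − (+2.394e+00/-2.310e+00) = 24.944030
iter 2: u=1.358782  f(a)=+1.645e-01  f'(a)=-2.002e+00  a ← 24.944030 − (+1.645e-01/-2.002e+00) = 25.026189
iter 3: u=1.354321  f(a)=+9.034e-04  f'(a)=-1.980e+00  a ← 25.026189 − (+9.034e-04/-1.980e+00) = 25.026645
iter 4: u=1.354297  f(a)=+2.757e-08  f'(a)=-1.980e+00  a ← 25.026645 − (+2.757e-08/-1.980e+00) = 25.026645
iter 5: u=1.354297  f(a)=-1.421e-14  f'(a)=-1.980e+00  a ← 25.026645 − (-1.421e-14/-1.980e+00) = 25.026645
converged: |Δa| < 1e-12 after 5 iterations
sag = a·(cosh(S/(2a)) − 1) = 25.026645·(cosh(1.354297) − 1) = 26.680453
T_max/T_min = cosh(S/(2a)) = 2.066082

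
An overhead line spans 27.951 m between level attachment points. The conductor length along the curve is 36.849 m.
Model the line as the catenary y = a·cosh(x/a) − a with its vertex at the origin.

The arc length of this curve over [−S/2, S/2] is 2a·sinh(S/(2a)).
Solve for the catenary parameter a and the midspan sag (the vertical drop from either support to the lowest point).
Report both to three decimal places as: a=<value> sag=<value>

a=10.563 sag=10.674

seed: a₀ = √(S³/(24(L−S))) = √(27.951³/(24·8.898)) = 10.112166
iter 1: u=1.382048  f(a)=+8.895e-01  f'(a)=-2.120e+00  a ← 10.112166 − (+8.895e-01/-2.120e+00) = 10.531776
iter 2: u=1.326984  f(a)=+5.836e-02  f'(a)=-1.850e+00  a ← 10.531776 − (+5.836e-02/-1.850e+00) = 10.563324
iter 3: u=1.323021  f(a)=+2.903e-04  f'(a)=-1.832e+00  a ← 10.563324 − (+2.903e-04/-1.832e+00) = 10.563482
iter 4: u=1.323001  f(a)=+7.259e-09  f'(a)=-1.831e+00  a ← 10.563482 − (+7.259e-09/-1.831e+00) = 10.563482
iter 5: u=1.323001  f(a)=+0.000e+00  f'(a)=-1.831e+00  a ← 10.563482 − (+0.000e+00/-1.831e+00) = 10.563482
converged: |Δa| < 1e-12 after 5 iterations
sag = a·(cosh(S/(2a)) − 1) = 10.563482·(cosh(1.323001) − 1) = 10.674440
T_max/T_min = cosh(S/(2a)) = 2.010504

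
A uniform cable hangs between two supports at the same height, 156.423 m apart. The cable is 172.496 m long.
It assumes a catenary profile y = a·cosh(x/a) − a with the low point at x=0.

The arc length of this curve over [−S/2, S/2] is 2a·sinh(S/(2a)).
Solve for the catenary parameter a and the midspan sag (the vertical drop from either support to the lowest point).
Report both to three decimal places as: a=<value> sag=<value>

a=101.109 sag=31.789

seed: a₀ = √(S³/(24(L−S))) = √(156.423³/(24·16.073)) = 99.608597
iter 1: u=0.785188  f(a)=+5.028e-01  f'(a)=-3.431e-01  a ← 99.608597 − (+5.028e-01/-3.431e-01) = 101.074225
iter 2: u=0.773803  f(a)=+1.131e-02  f'(a)=-3.278e-01  a ← 101.074225 − (+1.131e-02/-3.278e-01) = 101.108737
iter 3: u=0.773538  f(a)=+6.019e-06  f'(a)=-3.274e-01  a ← 101.108737 − (+6.019e-06/-3.274e-01) = 101.108755
iter 4: u=0.773538  f(a)=+1.705e-12  f'(a)=-3.274e-01  a ← 101.108755 − (+1.705e-12/-3.274e-01) = 101.108755
converged: |Δa| < 1e-12 after 4 iterations
sag = a·(cosh(S/(2a)) − 1) = 101.108755·(cosh(0.773538) − 1) = 31.788566
T_max/T_min = cosh(S/(2a)) = 1.314400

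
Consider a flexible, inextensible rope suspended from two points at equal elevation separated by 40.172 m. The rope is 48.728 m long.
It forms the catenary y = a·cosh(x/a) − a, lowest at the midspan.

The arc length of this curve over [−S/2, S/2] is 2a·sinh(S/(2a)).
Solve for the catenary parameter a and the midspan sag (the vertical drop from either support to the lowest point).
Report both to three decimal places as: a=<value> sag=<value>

a=18.310 sag=12.167

seed: a₀ = √(S³/(24(L−S))) = √(40.172³/(24·8.556)) = 17.768230
iter 1: u=1.130445  f(a)=+5.636e-01  f'(a)=-1.092e+00  a ← 17.768230 − (+5.636e-01/-1.092e+00) = 18.284418
iter 2: u=1.098531  f(a)=+2.549e-02  f'(a)=-9.951e-01  a ← 18.284418 − (+2.549e-02/-9.951e-01) = 18.310036
iter 3: u=1.096994  f(a)=+5.763e-05  f'(a)=-9.906e-01  a ← 18.310036 − (+5.763e-05/-9.906e-01) = 18.310095
iter 4: u=1.096991  f(a)=+2.960e-10  f'(a)=-9.906e-01  a ← 18.310095 − (+2.960e-10/-9.906e-01) = 18.310095
iter 5: u=1.096991  f(a)=+7.105e-15  f'(a)=-9.906e-01  a ← 18.310095 − (+7.105e-15/-9.906e-01) = 18.310095
converged: |Δa| < 1e-12 after 5 iterations
sag = a·(cosh(S/(2a)) − 1) = 18.310095·(cosh(1.096991) − 1) = 12.167177
T_max/T_min = cosh(S/(2a)) = 1.664506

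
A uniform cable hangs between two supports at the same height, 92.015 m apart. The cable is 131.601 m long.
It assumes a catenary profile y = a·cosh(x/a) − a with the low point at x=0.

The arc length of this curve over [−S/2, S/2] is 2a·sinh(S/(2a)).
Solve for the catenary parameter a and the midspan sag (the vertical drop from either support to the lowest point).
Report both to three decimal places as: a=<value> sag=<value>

seed: a₀ = √(S³/(24(L−S))) = √(92.015³/(24·39.586)) = 28.635945
iter 1: u=1.606635  f(a)=+5.435e+00  f'(a)=-3.547e+00  a ← 28.635945 − (+5.435e+00/-3.547e+00) = 30.167921
iter 2: u=1.525047  f(a)=+4.666e-01  f'(a)=-2.962e+00  a ← 30.167921 − (+4.666e-01/-2.962e+00) = 30.325433
iter 3: u=1.517126  f(a)=+4.153e-03  f'(a)=-2.910e+00  a ← 30.325433 − (+4.153e-03/-2.910e+00) = 30.326860
iter 4: u=1.517055  f(a)=+3.354e-07  f'(a)=-2.909e+00  a ← 30.326860 − (+3.354e-07/-2.909e+00) = 30.326860
iter 5: u=1.517055  f(a)=-5.684e-14  f'(a)=-2.909e+00  a ← 30.326860 − (-5.684e-14/-2.909e+00) = 30.326860
converged: |Δa| < 1e-12 after 5 iterations
sag = a·(cosh(S/(2a)) − 1) = 30.326860·(cosh(1.517055) − 1) = 42.126051
T_max/T_min = cosh(S/(2a)) = 2.389067

a=30.327 sag=42.126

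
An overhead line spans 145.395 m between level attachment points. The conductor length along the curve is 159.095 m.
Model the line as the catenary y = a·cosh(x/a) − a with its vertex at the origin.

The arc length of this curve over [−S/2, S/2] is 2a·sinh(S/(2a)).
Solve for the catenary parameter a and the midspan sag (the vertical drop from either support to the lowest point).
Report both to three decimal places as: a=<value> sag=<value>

a=98.023 sag=28.216

seed: a₀ = √(S³/(24(L−S))) = √(145.395³/(24·13.700)) = 96.684822
iter 1: u=0.751902  f(a)=+3.925e-01  f'(a)=-2.997e-01  a ← 96.684822 − (+3.925e-01/-2.997e-01) = 97.994351
iter 2: u=0.741854  f(a)=+8.117e-03  f'(a)=-2.875e-01  a ← 97.994351 − (+8.117e-03/-2.875e-01) = 98.022588
iter 3: u=0.741640  f(a)=+3.634e-06  f'(a)=-2.872e-01  a ← 98.022588 − (+3.634e-06/-2.872e-01) = 98.022601
iter 4: u=0.741640  f(a)=+7.105e-13  f'(a)=-2.872e-01  a ← 98.022601 − (+7.105e-13/-2.872e-01) = 98.022601
converged: |Δa| < 1e-12 after 4 iterations
sag = a·(cosh(S/(2a)) − 1) = 98.022601·(cosh(0.741640) − 1) = 28.216201
T_max/T_min = cosh(S/(2a)) = 1.287854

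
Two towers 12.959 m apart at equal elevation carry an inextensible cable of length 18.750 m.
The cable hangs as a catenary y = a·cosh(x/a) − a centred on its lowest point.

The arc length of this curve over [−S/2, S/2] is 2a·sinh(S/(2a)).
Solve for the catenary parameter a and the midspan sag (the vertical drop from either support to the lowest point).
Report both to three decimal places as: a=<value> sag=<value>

a=4.199 sag=6.073

seed: a₀ = √(S³/(24(L−S))) = √(12.959³/(24·5.791)) = 3.957080
iter 1: u=1.637445  f(a)=+8.278e-01  f'(a)=-3.791e+00  a ← 3.957080 − (+8.278e-01/-3.791e+00) = 4.175459
iter 2: u=1.551806  f(a)=+7.347e-02  f'(a)=-3.145e+00  a ← 4.175459 − (+7.347e-02/-3.145e+00) = 4.198818
iter 3: u=1.543173  f(a)=+7.032e-04  f'(a)=-3.085e+00  a ← 4.198818 − (+7.032e-04/-3.085e+00) = 4.199045
iter 4: u=1.543089  f(a)=+6.578e-08  f'(a)=-3.085e+00  a ← 4.199045 − (+6.578e-08/-3.085e+00) = 4.199045
iter 5: u=1.543089  f(a)=-3.553e-15  f'(a)=-3.085e+00  a ← 4.199045 − (-3.553e-15/-3.085e+00) = 4.199045
converged: |Δa| < 1e-12 after 5 iterations
sag = a·(cosh(S/(2a)) − 1) = 4.199045·(cosh(1.543089) − 1) = 6.073374
T_max/T_min = cosh(S/(2a)) = 2.446370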